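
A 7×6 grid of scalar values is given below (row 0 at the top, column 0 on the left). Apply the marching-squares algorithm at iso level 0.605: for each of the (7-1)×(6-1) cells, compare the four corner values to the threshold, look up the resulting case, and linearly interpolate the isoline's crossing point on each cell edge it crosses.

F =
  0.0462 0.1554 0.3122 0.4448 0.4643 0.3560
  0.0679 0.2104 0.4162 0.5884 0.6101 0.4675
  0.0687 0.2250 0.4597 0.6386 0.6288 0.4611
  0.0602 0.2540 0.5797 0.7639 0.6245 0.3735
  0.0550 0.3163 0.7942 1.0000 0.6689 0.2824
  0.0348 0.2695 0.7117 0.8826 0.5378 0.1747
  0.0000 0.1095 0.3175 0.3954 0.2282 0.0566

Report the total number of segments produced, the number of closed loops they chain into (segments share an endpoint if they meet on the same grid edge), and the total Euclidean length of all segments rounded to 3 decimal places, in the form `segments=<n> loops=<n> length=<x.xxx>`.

segments=16 loops=1 length=11.650

cell (0,3): code 0100 → (0.965,4.000)–(1.000,3.765)
cell (0,4): code 1000 → (1.000,4.036)–(0.965,4.000)
cell (1,2): code 0100 → (1.331,3.000)–(2.000,2.812)
cell (1,3): code 1110 → (1.000,3.765)–(1.331,3.000)
cell (1,4): code 1001 → (2.000,4.142)–(1.000,4.036)
cell (2,2): code 0110 → (2.000,2.812)–(3.000,2.137)
cell (2,4): code 1001 → (3.000,4.078)–(2.000,4.142)
cell (3,1): code 0100 → (3.118,2.000)–(4.000,1.604)
cell (3,2): code 1110 → (3.000,2.137)–(3.118,2.000)
cell (3,4): code 1001 → (4.000,4.165)–(3.000,4.078)
cell (4,1): code 0110 → (4.000,1.604)–(5.000,1.759)
cell (4,3): code 1011 → (5.000,3.805)–(4.487,4.000)
cell (4,4): code 0001 → (4.487,4.000)–(4.000,4.165)
cell (5,1): code 0010 → (5.000,1.759)–(5.271,2.000)
cell (5,2): code 0011 → (5.271,2.000)–(5.570,3.000)
cell (5,3): code 0001 → (5.570,3.000)–(5.000,3.805)
total: 16 segments, chained into 1 closed loop(s), length Σ = 11.649662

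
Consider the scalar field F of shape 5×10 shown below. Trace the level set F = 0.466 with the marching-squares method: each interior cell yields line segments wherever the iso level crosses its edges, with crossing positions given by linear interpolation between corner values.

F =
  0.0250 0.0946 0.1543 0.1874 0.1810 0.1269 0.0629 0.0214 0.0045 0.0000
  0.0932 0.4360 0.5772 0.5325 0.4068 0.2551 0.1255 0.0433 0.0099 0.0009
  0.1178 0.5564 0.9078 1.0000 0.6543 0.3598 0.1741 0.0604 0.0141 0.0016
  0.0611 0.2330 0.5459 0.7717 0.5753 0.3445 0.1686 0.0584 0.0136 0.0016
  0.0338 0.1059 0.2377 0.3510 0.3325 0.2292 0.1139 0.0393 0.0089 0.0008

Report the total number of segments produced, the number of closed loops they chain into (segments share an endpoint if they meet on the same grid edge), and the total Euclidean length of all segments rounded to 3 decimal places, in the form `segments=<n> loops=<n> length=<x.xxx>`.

segments=14 loops=1 length=10.580

cell (0,1): code 0100 → (0.737,2.000)–(1.000,1.212)
cell (0,2): code 1100 → (0.807,3.000)–(0.737,2.000)
cell (0,3): code 1000 → (1.000,3.529)–(0.807,3.000)
cell (1,0): code 0100 → (1.249,1.000)–(2.000,0.794)
cell (1,1): code 1110 → (1.000,1.212)–(1.249,1.000)
cell (1,3): code 1101 → (1.239,4.000)–(1.000,3.529)
cell (1,4): code 1000 → (2.000,4.639)–(1.239,4.000)
cell (2,0): code 0010 → (2.000,0.794)–(2.280,1.000)
cell (2,1): code 0111 → (2.280,1.000)–(3.000,1.745)
cell (2,4): code 1001 → (3.000,4.474)–(2.000,4.639)
cell (3,1): code 0010 → (3.000,1.745)–(3.259,2.000)
cell (3,2): code 0011 → (3.259,2.000)–(3.727,3.000)
cell (3,3): code 0011 → (3.727,3.000)–(3.450,4.000)
cell (3,4): code 0001 → (3.450,4.000)–(3.000,4.474)
total: 14 segments, chained into 1 closed loop(s), length Σ = 10.579589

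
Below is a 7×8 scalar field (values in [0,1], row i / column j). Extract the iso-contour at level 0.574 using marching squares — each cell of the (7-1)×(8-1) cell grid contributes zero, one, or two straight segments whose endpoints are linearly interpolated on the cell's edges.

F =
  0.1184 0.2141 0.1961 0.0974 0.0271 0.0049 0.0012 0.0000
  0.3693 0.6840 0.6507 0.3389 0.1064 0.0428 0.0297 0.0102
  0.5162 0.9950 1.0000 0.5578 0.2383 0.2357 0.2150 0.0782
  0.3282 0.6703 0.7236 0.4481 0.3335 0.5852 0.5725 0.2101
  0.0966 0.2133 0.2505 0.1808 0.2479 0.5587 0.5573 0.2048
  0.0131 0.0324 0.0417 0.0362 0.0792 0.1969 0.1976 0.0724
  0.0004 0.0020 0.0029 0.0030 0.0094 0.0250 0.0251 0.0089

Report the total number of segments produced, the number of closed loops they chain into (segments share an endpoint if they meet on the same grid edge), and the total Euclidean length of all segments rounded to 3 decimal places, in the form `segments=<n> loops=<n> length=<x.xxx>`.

segments=14 loops=2 length=10.659

cell (0,0): code 0100 → (0.766,1.000)–(1.000,0.650)
cell (0,1): code 1100 → (0.831,2.000)–(0.766,1.000)
cell (0,2): code 1000 → (1.000,2.246)–(0.831,2.000)
cell (1,0): code 0110 → (1.000,0.650)–(2.000,0.121)
cell (1,2): code 1001 → (2.000,2.963)–(1.000,2.246)
cell (2,0): code 0110 → (2.000,0.121)–(3.000,0.719)
cell (2,2): code 1001 → (3.000,2.543)–(2.000,2.963)
cell (2,4): code 0100 → (2.968,5.000)–(3.000,4.956)
cell (2,5): code 1000 → (3.000,5.882)–(2.968,5.000)
cell (3,0): code 0010 → (3.000,0.719)–(3.211,1.000)
cell (3,1): code 0011 → (3.211,1.000)–(3.316,2.000)
cell (3,2): code 0001 → (3.316,2.000)–(3.000,2.543)
cell (3,4): code 0010 → (3.000,4.956)–(3.423,5.000)
cell (3,5): code 0001 → (3.423,5.000)–(3.000,5.882)
total: 14 segments, chained into 2 closed loop(s), length Σ = 10.659042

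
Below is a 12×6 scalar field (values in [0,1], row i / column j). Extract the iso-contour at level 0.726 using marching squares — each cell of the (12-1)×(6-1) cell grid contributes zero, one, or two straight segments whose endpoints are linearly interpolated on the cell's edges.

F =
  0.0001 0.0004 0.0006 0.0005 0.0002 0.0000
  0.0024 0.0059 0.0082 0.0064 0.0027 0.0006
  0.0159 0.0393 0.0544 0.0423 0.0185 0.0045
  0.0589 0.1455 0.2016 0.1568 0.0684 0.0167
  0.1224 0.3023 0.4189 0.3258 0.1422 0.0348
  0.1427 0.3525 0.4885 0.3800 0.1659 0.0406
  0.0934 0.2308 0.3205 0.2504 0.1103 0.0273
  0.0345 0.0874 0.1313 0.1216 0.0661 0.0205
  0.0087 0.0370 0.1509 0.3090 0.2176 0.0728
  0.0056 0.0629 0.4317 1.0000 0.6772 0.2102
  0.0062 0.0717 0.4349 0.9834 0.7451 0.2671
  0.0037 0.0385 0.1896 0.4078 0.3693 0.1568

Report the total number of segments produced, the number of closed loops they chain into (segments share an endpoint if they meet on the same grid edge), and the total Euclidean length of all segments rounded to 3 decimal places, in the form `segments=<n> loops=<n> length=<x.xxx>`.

segments=8 loops=1 length=5.368

cell (8,2): code 0100 → (8.603,3.000)–(9.000,2.518)
cell (8,3): code 1000 → (9.000,3.849)–(8.603,3.000)
cell (9,2): code 0110 → (9.000,2.518)–(10.000,2.531)
cell (9,3): code 1101 → (9.719,4.000)–(9.000,3.849)
cell (9,4): code 1000 → (10.000,4.040)–(9.719,4.000)
cell (10,2): code 0010 → (10.000,2.531)–(10.447,3.000)
cell (10,3): code 0011 → (10.447,3.000)–(10.051,4.000)
cell (10,4): code 0001 → (10.051,4.000)–(10.000,4.040)
total: 8 segments, chained into 1 closed loop(s), length Σ = 5.368327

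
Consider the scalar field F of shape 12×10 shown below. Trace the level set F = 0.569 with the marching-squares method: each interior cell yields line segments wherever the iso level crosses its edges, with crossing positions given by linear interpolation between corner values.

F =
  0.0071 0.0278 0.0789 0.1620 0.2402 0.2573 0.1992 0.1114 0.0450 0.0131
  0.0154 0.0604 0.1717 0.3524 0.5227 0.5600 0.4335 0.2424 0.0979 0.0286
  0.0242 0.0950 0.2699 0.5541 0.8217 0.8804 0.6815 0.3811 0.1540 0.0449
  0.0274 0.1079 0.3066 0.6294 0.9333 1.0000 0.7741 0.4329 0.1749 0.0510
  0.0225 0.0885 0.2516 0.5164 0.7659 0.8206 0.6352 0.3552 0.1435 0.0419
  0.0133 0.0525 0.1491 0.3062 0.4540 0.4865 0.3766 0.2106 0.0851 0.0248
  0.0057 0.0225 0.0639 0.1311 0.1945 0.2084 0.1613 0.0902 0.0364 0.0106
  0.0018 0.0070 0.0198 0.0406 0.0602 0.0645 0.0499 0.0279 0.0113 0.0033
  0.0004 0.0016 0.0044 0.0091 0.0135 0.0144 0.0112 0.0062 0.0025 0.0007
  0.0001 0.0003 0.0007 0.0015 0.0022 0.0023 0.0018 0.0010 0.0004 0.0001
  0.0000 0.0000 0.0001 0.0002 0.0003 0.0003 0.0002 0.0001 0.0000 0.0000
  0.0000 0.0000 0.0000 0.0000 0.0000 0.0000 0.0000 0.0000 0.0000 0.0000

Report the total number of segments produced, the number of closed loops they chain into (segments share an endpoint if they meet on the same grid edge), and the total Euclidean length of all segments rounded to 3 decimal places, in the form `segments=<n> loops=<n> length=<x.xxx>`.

segments=14 loops=1 length=11.669

cell (1,3): code 0100 → (1.155,4.000)–(2.000,3.056)
cell (1,4): code 1100 → (1.028,5.000)–(1.155,4.000)
cell (1,5): code 1100 → (1.546,6.000)–(1.028,5.000)
cell (1,6): code 1000 → (2.000,6.375)–(1.546,6.000)
cell (2,2): code 0100 → (2.198,3.000)–(3.000,2.813)
cell (2,3): code 1110 → (2.000,3.056)–(2.198,3.000)
cell (2,6): code 1001 → (3.000,6.601)–(2.000,6.375)
cell (3,2): code 0010 → (3.000,2.813)–(3.535,3.000)
cell (3,3): code 0111 → (3.535,3.000)–(4.000,3.211)
cell (3,6): code 1001 → (4.000,6.236)–(3.000,6.601)
cell (4,3): code 0010 → (4.000,3.211)–(4.631,4.000)
cell (4,4): code 0011 → (4.631,4.000)–(4.753,5.000)
cell (4,5): code 0011 → (4.753,5.000)–(4.256,6.000)
cell (4,6): code 0001 → (4.256,6.000)–(4.000,6.236)
total: 14 segments, chained into 1 closed loop(s), length Σ = 11.669375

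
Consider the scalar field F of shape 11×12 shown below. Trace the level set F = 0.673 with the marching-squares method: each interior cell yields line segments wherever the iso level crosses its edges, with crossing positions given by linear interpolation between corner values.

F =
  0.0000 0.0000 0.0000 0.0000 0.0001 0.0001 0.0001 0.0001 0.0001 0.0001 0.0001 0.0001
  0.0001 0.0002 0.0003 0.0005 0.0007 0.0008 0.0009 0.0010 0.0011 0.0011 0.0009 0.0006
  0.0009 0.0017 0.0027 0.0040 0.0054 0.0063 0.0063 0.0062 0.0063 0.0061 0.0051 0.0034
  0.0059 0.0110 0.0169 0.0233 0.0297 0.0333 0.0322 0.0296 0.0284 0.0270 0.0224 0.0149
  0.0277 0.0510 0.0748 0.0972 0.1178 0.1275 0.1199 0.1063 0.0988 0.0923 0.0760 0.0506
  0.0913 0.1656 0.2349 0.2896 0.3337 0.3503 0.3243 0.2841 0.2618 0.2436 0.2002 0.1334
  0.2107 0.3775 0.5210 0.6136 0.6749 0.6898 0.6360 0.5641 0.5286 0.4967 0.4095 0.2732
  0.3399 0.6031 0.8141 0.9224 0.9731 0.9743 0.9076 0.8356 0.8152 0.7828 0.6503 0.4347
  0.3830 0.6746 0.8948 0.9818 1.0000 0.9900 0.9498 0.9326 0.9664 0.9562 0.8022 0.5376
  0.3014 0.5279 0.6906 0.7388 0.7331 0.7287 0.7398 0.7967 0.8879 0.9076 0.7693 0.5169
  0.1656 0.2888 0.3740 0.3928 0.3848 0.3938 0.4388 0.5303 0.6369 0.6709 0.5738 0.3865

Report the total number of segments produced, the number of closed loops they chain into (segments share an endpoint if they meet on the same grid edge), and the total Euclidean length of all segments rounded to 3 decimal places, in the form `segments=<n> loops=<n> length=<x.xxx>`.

segments=28 loops=1 length=22.471

cell (5,3): code 0100 → (5.994,4.000)–(6.000,3.969)
cell (5,4): code 1100 → (5.951,5.000)–(5.994,4.000)
cell (5,5): code 1000 → (6.000,5.312)–(5.951,5.000)
cell (6,1): code 0100 → (6.519,2.000)–(7.000,1.331)
cell (6,2): code 1100 → (6.192,3.000)–(6.519,2.000)
cell (6,3): code 1110 → (6.000,3.969)–(6.192,3.000)
cell (6,5): code 1101 → (6.136,6.000)–(6.000,5.312)
cell (6,6): code 1100 → (6.401,7.000)–(6.136,6.000)
cell (6,7): code 1100 → (6.504,8.000)–(6.401,7.000)
cell (6,8): code 1100 → (6.616,9.000)–(6.504,8.000)
cell (6,9): code 1000 → (7.000,9.829)–(6.616,9.000)
cell (7,0): code 0100 → (7.978,1.000)–(8.000,0.995)
cell (7,1): code 1110 → (7.000,1.331)–(7.978,1.000)
cell (7,9): code 1101 → (7.149,10.000)–(7.000,9.829)
cell (7,10): code 1000 → (8.000,10.488)–(7.149,10.000)
cell (8,0): code 0010 → (8.000,0.995)–(8.011,1.000)
cell (8,1): code 0111 → (8.011,1.000)–(9.000,1.892)
cell (8,10): code 1001 → (9.000,10.382)–(8.000,10.488)
cell (9,1): code 0010 → (9.000,1.892)–(9.056,2.000)
cell (9,2): code 0011 → (9.056,2.000)–(9.190,3.000)
cell (9,3): code 0011 → (9.190,3.000)–(9.173,4.000)
cell (9,4): code 0011 → (9.173,4.000)–(9.166,5.000)
cell (9,5): code 0011 → (9.166,5.000)–(9.222,6.000)
cell (9,6): code 0011 → (9.222,6.000)–(9.464,7.000)
cell (9,7): code 0011 → (9.464,7.000)–(9.856,8.000)
cell (9,8): code 0011 → (9.856,8.000)–(9.991,9.000)
cell (9,9): code 0011 → (9.991,9.000)–(9.493,10.000)
cell (9,10): code 0001 → (9.493,10.000)–(9.000,10.382)
total: 28 segments, chained into 1 closed loop(s), length Σ = 22.470649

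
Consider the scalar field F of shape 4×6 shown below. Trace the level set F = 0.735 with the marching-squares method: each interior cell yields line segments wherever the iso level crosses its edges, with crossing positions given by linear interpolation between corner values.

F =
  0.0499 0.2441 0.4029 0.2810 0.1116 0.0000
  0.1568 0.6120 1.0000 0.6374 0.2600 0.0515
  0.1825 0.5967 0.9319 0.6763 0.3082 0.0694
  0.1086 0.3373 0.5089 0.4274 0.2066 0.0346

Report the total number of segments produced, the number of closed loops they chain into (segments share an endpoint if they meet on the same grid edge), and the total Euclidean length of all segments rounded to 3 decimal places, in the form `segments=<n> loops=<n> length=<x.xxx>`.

segments=6 loops=1 length=5.324

cell (0,1): code 0100 → (0.556,2.000)–(1.000,1.317)
cell (0,2): code 1000 → (1.000,2.731)–(0.556,2.000)
cell (1,1): code 0110 → (1.000,1.317)–(2.000,1.413)
cell (1,2): code 1001 → (2.000,2.770)–(1.000,2.731)
cell (2,1): code 0010 → (2.000,1.413)–(2.465,2.000)
cell (2,2): code 0001 → (2.465,2.000)–(2.000,2.770)
total: 6 segments, chained into 1 closed loop(s), length Σ = 5.324437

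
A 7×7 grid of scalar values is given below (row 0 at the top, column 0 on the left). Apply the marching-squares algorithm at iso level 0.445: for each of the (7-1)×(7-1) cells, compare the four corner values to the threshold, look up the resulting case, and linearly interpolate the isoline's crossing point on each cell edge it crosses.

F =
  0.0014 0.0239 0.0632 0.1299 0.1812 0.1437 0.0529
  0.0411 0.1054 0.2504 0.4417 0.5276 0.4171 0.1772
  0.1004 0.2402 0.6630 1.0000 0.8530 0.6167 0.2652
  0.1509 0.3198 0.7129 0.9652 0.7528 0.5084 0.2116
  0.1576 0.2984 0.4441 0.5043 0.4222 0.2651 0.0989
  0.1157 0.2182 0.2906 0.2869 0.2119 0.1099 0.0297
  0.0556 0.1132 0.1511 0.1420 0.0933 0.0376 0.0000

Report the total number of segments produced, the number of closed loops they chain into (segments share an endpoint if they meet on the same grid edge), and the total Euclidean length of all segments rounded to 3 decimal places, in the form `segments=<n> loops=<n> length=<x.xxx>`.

segments=16 loops=1 length=11.828

cell (0,3): code 0100 → (0.762,4.000)–(1.000,3.038)
cell (0,4): code 1000 → (1.000,4.748)–(0.762,4.000)
cell (1,1): code 0100 → (1.472,2.000)–(2.000,1.484)
cell (1,2): code 1100 → (1.006,3.000)–(1.472,2.000)
cell (1,3): code 1110 → (1.000,3.038)–(1.006,3.000)
cell (1,4): code 1101 → (1.140,5.000)–(1.000,4.748)
cell (1,5): code 1000 → (2.000,5.488)–(1.140,5.000)
cell (2,1): code 0110 → (2.000,1.484)–(3.000,1.318)
cell (2,5): code 1001 → (3.000,5.214)–(2.000,5.488)
cell (3,1): code 0010 → (3.000,1.318)–(3.997,2.000)
cell (3,2): code 0111 → (3.997,2.000)–(4.000,2.015)
cell (3,3): code 1011 → (4.000,3.722)–(3.931,4.000)
cell (3,4): code 0011 → (3.931,4.000)–(3.261,5.000)
cell (3,5): code 0001 → (3.261,5.000)–(3.000,5.214)
cell (4,2): code 0010 → (4.000,2.015)–(4.273,3.000)
cell (4,3): code 0001 → (4.273,3.000)–(4.000,3.722)
total: 16 segments, chained into 1 closed loop(s), length Σ = 11.828120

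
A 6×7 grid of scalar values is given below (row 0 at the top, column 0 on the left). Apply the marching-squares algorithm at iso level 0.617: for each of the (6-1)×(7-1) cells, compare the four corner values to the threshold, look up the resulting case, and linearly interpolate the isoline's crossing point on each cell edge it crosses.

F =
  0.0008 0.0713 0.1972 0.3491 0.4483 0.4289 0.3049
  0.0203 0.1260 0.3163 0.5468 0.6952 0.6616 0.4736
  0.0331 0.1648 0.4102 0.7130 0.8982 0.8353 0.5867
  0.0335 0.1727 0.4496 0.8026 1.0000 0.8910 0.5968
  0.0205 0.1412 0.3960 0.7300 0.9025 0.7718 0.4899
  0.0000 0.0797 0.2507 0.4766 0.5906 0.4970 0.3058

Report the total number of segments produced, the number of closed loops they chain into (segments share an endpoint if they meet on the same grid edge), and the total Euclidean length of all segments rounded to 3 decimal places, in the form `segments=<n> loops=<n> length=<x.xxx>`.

segments=14 loops=1 length=12.031

cell (0,3): code 0100 → (0.683,4.000)–(1.000,3.473)
cell (0,4): code 1100 → (0.808,5.000)–(0.683,4.000)
cell (0,5): code 1000 → (1.000,5.237)–(0.808,5.000)
cell (1,2): code 0100 → (1.422,3.000)–(2.000,2.683)
cell (1,3): code 1110 → (1.000,3.473)–(1.422,3.000)
cell (1,5): code 1001 → (2.000,5.878)–(1.000,5.237)
cell (2,2): code 0110 → (2.000,2.683)–(3.000,2.474)
cell (2,5): code 1001 → (3.000,5.931)–(2.000,5.878)
cell (3,2): code 0110 → (3.000,2.474)–(4.000,2.662)
cell (3,5): code 1001 → (4.000,5.549)–(3.000,5.931)
cell (4,2): code 0010 → (4.000,2.662)–(4.446,3.000)
cell (4,3): code 0011 → (4.446,3.000)–(4.915,4.000)
cell (4,4): code 0011 → (4.915,4.000)–(4.563,5.000)
cell (4,5): code 0001 → (4.563,5.000)–(4.000,5.549)
total: 14 segments, chained into 1 closed loop(s), length Σ = 12.030641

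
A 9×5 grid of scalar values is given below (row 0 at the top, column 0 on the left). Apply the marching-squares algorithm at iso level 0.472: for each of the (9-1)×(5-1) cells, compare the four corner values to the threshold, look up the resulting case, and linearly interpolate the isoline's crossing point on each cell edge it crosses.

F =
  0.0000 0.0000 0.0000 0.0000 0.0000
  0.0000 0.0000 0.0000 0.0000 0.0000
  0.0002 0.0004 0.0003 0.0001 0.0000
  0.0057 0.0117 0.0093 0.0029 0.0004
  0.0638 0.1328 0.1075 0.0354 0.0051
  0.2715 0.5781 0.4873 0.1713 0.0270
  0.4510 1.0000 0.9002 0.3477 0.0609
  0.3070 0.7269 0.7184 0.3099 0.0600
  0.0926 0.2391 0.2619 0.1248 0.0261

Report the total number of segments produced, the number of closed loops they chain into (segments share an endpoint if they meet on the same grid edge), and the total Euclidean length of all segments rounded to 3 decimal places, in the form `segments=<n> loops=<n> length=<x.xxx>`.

cell (4,0): code 0100 → (4.762,1.000)–(5.000,0.654)
cell (4,1): code 1100 → (4.960,2.000)–(4.762,1.000)
cell (4,2): code 1000 → (5.000,2.048)–(4.960,2.000)
cell (5,0): code 0110 → (5.000,0.654)–(6.000,0.038)
cell (5,2): code 1001 → (6.000,2.775)–(5.000,2.048)
cell (6,0): code 0110 → (6.000,0.038)–(7.000,0.393)
cell (6,2): code 1001 → (7.000,2.603)–(6.000,2.775)
cell (7,0): code 0010 → (7.000,0.393)–(7.523,1.000)
cell (7,1): code 0011 → (7.523,1.000)–(7.540,2.000)
cell (7,2): code 0001 → (7.540,2.000)–(7.000,2.603)
total: 10 segments, chained into 1 closed loop(s), length Σ = 8.599242

segments=10 loops=1 length=8.599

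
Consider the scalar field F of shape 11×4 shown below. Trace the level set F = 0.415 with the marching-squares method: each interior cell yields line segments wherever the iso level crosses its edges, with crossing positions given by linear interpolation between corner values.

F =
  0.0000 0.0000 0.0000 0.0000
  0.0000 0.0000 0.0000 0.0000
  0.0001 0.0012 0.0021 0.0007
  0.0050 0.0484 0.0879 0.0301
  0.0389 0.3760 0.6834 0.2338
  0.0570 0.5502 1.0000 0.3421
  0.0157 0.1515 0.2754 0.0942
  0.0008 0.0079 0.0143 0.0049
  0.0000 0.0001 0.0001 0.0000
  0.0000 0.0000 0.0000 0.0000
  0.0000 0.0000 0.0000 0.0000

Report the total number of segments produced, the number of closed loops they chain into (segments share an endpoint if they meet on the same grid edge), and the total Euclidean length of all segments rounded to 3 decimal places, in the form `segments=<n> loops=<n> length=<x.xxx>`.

cell (3,1): code 0100 → (3.549,2.000)–(4.000,1.127)
cell (3,2): code 1000 → (4.000,2.597)–(3.549,2.000)
cell (4,0): code 0100 → (4.224,1.000)–(5.000,0.726)
cell (4,1): code 1110 → (4.000,1.127)–(4.224,1.000)
cell (4,2): code 1001 → (5.000,2.889)–(4.000,2.597)
cell (5,0): code 0010 → (5.000,0.726)–(5.339,1.000)
cell (5,1): code 0011 → (5.339,1.000)–(5.807,2.000)
cell (5,2): code 0001 → (5.807,2.000)–(5.000,2.889)
total: 8 segments, chained into 1 closed loop(s), length Σ = 6.594138

segments=8 loops=1 length=6.594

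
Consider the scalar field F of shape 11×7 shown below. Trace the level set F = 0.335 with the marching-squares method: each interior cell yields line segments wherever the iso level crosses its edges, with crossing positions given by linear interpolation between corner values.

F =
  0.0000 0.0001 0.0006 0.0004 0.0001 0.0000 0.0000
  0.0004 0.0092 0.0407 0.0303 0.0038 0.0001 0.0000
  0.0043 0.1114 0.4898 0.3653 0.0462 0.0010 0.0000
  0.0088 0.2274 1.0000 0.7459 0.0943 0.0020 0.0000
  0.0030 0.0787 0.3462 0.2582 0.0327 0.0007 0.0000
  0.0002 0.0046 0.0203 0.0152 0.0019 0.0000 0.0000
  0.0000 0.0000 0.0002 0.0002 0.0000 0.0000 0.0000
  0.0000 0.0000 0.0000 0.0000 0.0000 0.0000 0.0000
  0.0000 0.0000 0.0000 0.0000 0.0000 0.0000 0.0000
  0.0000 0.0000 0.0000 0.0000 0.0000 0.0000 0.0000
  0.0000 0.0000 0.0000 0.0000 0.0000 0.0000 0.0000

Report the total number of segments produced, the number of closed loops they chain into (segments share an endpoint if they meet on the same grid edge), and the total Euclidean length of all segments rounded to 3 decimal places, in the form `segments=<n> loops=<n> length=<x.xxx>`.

cell (1,1): code 0100 → (1.655,2.000)–(2.000,1.591)
cell (1,2): code 1100 → (1.910,3.000)–(1.655,2.000)
cell (1,3): code 1000 → (2.000,3.095)–(1.910,3.000)
cell (2,1): code 0110 → (2.000,1.591)–(3.000,1.139)
cell (2,3): code 1001 → (3.000,3.631)–(2.000,3.095)
cell (3,1): code 0110 → (3.000,1.139)–(4.000,1.958)
cell (3,2): code 1011 → (4.000,2.127)–(3.843,3.000)
cell (3,3): code 0001 → (3.843,3.000)–(3.000,3.631)
cell (4,1): code 0010 → (4.000,1.958)–(4.034,2.000)
cell (4,2): code 0001 → (4.034,2.000)–(4.000,2.127)
total: 10 segments, chained into 1 closed loop(s), length Σ = 7.347272

segments=10 loops=1 length=7.347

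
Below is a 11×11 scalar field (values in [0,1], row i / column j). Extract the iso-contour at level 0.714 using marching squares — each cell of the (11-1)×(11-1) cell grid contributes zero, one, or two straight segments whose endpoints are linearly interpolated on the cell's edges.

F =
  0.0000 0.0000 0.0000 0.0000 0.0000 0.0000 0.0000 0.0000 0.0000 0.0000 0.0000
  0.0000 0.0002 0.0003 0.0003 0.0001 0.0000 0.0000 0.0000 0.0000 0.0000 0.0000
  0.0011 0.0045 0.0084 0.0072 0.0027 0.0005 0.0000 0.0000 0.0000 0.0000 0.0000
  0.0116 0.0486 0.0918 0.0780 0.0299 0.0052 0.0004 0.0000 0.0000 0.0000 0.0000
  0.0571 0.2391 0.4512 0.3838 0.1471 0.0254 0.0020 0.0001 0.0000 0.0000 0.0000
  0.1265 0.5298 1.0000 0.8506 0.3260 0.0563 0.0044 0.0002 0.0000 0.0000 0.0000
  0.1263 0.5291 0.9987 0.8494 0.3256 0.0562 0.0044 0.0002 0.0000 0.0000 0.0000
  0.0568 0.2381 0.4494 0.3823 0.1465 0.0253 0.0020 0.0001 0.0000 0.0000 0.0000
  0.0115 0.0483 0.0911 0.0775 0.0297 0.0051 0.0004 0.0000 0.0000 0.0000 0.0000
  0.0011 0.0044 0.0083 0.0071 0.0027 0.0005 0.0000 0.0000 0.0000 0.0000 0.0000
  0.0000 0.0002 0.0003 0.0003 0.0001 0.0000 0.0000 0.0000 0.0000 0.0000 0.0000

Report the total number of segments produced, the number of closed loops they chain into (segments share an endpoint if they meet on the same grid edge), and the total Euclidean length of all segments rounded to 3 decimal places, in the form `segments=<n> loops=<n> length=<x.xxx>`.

segments=8 loops=1 length=6.430

cell (4,1): code 0100 → (4.479,2.000)–(5.000,1.392)
cell (4,2): code 1100 → (4.707,3.000)–(4.479,2.000)
cell (4,3): code 1000 → (5.000,3.260)–(4.707,3.000)
cell (5,1): code 0110 → (5.000,1.392)–(6.000,1.394)
cell (5,3): code 1001 → (6.000,3.258)–(5.000,3.260)
cell (6,1): code 0010 → (6.000,1.394)–(6.518,2.000)
cell (6,2): code 0011 → (6.518,2.000)–(6.290,3.000)
cell (6,3): code 0001 → (6.290,3.000)–(6.000,3.258)
total: 8 segments, chained into 1 closed loop(s), length Σ = 6.430215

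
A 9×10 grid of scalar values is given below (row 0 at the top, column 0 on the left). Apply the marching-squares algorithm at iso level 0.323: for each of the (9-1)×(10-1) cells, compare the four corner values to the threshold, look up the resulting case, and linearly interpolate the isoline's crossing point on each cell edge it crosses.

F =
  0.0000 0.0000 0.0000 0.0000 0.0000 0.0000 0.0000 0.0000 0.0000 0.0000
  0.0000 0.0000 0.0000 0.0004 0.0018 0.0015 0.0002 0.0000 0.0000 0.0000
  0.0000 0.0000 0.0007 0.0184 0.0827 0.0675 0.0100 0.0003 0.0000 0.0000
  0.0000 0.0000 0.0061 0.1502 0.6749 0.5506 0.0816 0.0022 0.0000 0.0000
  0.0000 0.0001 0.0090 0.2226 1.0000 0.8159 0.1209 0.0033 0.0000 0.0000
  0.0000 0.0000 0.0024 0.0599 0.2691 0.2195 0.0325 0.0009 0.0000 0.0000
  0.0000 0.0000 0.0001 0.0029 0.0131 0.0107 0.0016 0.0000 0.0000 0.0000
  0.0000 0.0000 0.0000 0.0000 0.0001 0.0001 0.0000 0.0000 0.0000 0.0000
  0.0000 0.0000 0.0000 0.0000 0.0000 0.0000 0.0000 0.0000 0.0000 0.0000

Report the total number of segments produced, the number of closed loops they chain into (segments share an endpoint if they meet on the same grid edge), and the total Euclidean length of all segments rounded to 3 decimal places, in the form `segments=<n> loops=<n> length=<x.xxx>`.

segments=8 loops=1 length=7.990

cell (2,3): code 0100 → (2.406,4.000)–(3.000,3.329)
cell (2,4): code 1100 → (2.529,5.000)–(2.406,4.000)
cell (2,5): code 1000 → (3.000,5.485)–(2.529,5.000)
cell (3,3): code 0110 → (3.000,3.329)–(4.000,3.129)
cell (3,5): code 1001 → (4.000,5.709)–(3.000,5.485)
cell (4,3): code 0010 → (4.000,3.129)–(4.926,4.000)
cell (4,4): code 0011 → (4.926,4.000)–(4.826,5.000)
cell (4,5): code 0001 → (4.826,5.000)–(4.000,5.709)
total: 8 segments, chained into 1 closed loop(s), length Σ = 7.989917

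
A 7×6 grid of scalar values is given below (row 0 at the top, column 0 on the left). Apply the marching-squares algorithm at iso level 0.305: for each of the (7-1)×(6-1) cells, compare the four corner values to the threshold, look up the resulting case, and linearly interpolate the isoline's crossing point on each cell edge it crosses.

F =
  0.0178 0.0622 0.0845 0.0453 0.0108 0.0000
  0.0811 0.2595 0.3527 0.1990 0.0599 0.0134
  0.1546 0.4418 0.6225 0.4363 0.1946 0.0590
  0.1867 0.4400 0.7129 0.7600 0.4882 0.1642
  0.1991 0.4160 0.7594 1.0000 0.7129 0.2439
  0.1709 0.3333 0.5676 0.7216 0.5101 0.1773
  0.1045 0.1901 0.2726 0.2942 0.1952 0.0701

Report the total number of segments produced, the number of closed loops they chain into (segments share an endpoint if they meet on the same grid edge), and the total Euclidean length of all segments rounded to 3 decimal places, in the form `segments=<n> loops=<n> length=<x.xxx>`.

segments=18 loops=1 length=14.933

cell (0,1): code 0100 → (0.822,2.000)–(1.000,1.488)
cell (0,2): code 1000 → (1.000,2.310)–(0.822,2.000)
cell (1,0): code 0100 → (1.250,1.000)–(2.000,0.524)
cell (1,1): code 1110 → (1.000,1.488)–(1.250,1.000)
cell (1,2): code 1101 → (1.447,3.000)–(1.000,2.310)
cell (1,3): code 1000 → (2.000,3.543)–(1.447,3.000)
cell (2,0): code 0110 → (2.000,0.524)–(3.000,0.467)
cell (2,3): code 1101 → (2.376,4.000)–(2.000,3.543)
cell (2,4): code 1000 → (3.000,4.565)–(2.376,4.000)
cell (3,0): code 0110 → (3.000,0.467)–(4.000,0.488)
cell (3,4): code 1001 → (4.000,4.870)–(3.000,4.565)
cell (4,0): code 0110 → (4.000,0.488)–(5.000,0.826)
cell (4,4): code 1001 → (5.000,4.616)–(4.000,4.870)
cell (5,0): code 0010 → (5.000,0.826)–(5.198,1.000)
cell (5,1): code 0011 → (5.198,1.000)–(5.890,2.000)
cell (5,2): code 0011 → (5.890,2.000)–(5.975,3.000)
cell (5,3): code 0011 → (5.975,3.000)–(5.651,4.000)
cell (5,4): code 0001 → (5.651,4.000)–(5.000,4.616)
total: 18 segments, chained into 1 closed loop(s), length Σ = 14.932660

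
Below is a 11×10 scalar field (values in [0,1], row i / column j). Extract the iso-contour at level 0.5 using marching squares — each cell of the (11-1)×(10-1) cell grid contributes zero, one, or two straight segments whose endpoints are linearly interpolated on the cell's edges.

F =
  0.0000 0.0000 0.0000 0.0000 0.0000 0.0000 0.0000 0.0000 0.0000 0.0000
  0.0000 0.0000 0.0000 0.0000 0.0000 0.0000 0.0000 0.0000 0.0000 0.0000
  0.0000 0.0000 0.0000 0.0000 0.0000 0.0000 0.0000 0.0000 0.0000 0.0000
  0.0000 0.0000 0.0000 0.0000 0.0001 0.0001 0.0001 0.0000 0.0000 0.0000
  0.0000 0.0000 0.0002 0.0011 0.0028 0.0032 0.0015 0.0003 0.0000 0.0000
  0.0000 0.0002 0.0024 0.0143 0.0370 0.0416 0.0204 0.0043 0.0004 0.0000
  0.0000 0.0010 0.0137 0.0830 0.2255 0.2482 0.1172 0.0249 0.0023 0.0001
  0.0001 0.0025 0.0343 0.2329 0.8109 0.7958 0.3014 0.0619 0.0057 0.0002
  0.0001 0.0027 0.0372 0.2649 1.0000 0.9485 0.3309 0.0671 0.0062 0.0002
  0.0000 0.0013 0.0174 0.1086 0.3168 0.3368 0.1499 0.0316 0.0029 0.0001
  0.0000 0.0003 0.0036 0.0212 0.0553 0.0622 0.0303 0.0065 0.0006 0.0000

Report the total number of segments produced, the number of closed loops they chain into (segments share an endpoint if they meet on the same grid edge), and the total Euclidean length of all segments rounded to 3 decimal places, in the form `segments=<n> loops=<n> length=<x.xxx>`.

segments=8 loops=1 length=7.611

cell (6,3): code 0100 → (6.469,4.000)–(7.000,3.462)
cell (6,4): code 1100 → (6.460,5.000)–(6.469,4.000)
cell (6,5): code 1000 → (7.000,5.598)–(6.460,5.000)
cell (7,3): code 0110 → (7.000,3.462)–(8.000,3.320)
cell (7,5): code 1001 → (8.000,5.726)–(7.000,5.598)
cell (8,3): code 0010 → (8.000,3.320)–(8.732,4.000)
cell (8,4): code 0011 → (8.732,4.000)–(8.733,5.000)
cell (8,5): code 0001 → (8.733,5.000)–(8.000,5.726)
total: 8 segments, chained into 1 closed loop(s), length Σ = 7.611319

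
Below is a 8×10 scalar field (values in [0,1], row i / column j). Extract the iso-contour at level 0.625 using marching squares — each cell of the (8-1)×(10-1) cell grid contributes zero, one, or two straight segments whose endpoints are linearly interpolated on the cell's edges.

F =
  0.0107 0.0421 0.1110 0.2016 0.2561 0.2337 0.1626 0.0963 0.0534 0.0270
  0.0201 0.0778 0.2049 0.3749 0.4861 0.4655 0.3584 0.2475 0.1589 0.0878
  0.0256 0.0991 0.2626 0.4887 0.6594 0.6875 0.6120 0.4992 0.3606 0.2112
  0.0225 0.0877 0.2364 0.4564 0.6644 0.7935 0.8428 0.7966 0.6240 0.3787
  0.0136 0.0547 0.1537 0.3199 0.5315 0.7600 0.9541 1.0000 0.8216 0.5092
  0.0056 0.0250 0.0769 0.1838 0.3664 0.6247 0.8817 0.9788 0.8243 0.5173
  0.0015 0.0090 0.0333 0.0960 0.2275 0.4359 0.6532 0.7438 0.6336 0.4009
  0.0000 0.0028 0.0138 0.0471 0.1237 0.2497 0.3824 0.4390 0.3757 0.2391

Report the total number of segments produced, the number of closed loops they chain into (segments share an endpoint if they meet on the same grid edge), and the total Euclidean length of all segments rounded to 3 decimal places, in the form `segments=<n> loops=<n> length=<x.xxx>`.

cell (1,3): code 0100 → (1.802,4.000)–(2.000,3.798)
cell (1,4): code 1100 → (1.718,5.000)–(1.802,4.000)
cell (1,5): code 1000 → (2.000,5.828)–(1.718,5.000)
cell (2,3): code 0110 → (2.000,3.798)–(3.000,3.811)
cell (2,5): code 1101 → (2.056,6.000)–(2.000,5.828)
cell (2,6): code 1100 → (2.423,7.000)–(2.056,6.000)
cell (2,7): code 1000 → (3.000,7.994)–(2.423,7.000)
cell (3,3): code 0010 → (3.000,3.811)–(3.296,4.000)
cell (3,4): code 0111 → (3.296,4.000)–(4.000,4.409)
cell (3,7): code 1101 → (3.005,8.000)–(3.000,7.994)
cell (3,8): code 1000 → (4.000,8.629)–(3.005,8.000)
cell (4,4): code 0010 → (4.000,4.409)–(4.998,5.000)
cell (4,5): code 0111 → (4.998,5.000)–(5.000,5.001)
cell (4,8): code 1001 → (5.000,8.649)–(4.000,8.629)
cell (5,5): code 0110 → (5.000,5.001)–(6.000,5.870)
cell (5,8): code 1001 → (6.000,8.037)–(5.000,8.649)
cell (6,5): code 0010 → (6.000,5.870)–(6.104,6.000)
cell (6,6): code 0011 → (6.104,6.000)–(6.390,7.000)
cell (6,7): code 0011 → (6.390,7.000)–(6.033,8.000)
cell (6,8): code 0001 → (6.033,8.000)–(6.000,8.037)
total: 20 segments, chained into 1 closed loop(s), length Σ = 14.884641

segments=20 loops=1 length=14.885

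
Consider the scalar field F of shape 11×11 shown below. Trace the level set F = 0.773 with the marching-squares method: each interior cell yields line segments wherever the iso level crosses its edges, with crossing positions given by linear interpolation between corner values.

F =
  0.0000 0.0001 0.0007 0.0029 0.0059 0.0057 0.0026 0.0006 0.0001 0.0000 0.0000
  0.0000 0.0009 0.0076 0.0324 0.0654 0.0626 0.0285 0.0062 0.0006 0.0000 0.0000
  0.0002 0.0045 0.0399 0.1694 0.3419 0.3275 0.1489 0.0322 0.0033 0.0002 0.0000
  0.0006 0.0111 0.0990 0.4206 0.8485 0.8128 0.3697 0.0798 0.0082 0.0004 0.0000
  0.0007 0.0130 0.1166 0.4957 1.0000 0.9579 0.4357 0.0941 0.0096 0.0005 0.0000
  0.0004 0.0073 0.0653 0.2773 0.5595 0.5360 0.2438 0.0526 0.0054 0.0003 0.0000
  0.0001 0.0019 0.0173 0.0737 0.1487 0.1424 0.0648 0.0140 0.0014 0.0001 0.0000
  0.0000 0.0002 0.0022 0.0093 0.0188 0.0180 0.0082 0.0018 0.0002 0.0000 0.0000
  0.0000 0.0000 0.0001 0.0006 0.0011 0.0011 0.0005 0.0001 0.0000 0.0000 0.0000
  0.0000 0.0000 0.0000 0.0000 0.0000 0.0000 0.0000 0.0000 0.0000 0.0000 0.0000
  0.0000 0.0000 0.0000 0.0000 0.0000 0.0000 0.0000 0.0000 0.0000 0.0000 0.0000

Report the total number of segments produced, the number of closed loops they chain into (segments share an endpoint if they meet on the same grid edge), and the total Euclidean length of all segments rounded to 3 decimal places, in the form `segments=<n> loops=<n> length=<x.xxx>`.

cell (2,3): code 0100 → (2.851,4.000)–(3.000,3.824)
cell (2,4): code 1100 → (2.918,5.000)–(2.851,4.000)
cell (2,5): code 1000 → (3.000,5.090)–(2.918,5.000)
cell (3,3): code 0110 → (3.000,3.824)–(4.000,3.550)
cell (3,5): code 1001 → (4.000,5.354)–(3.000,5.090)
cell (4,3): code 0010 → (4.000,3.550)–(4.515,4.000)
cell (4,4): code 0011 → (4.515,4.000)–(4.438,5.000)
cell (4,5): code 0001 → (4.438,5.000)–(4.000,5.354)
total: 8 segments, chained into 1 closed loop(s), length Σ = 5.676552

segments=8 loops=1 length=5.677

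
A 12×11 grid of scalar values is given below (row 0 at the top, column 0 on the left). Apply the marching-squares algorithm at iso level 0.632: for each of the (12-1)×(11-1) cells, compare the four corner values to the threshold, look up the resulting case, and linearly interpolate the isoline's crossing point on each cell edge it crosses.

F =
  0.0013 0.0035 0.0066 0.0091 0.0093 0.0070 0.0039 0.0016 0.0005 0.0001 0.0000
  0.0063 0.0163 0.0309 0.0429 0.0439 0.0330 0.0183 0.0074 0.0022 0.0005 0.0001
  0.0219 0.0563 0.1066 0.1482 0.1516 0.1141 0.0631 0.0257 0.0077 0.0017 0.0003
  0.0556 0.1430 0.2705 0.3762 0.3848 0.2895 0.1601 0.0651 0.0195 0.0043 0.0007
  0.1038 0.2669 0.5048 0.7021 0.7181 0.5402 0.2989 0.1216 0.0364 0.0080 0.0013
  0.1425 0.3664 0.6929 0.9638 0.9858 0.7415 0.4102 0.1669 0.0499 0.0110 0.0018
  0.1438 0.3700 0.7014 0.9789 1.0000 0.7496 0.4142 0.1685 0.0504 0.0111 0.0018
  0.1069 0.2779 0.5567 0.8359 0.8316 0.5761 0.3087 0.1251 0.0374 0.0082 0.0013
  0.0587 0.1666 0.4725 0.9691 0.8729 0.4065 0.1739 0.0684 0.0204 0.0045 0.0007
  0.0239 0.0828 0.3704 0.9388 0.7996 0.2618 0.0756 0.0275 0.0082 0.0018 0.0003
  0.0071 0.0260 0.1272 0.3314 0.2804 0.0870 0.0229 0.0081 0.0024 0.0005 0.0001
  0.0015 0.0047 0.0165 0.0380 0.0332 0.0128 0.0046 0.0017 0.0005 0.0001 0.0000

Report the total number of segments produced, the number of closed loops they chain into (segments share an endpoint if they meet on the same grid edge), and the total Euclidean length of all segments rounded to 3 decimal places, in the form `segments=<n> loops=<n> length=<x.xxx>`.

cell (3,2): code 0100 → (3.785,3.000)–(4.000,2.645)
cell (3,3): code 1100 → (3.742,4.000)–(3.785,3.000)
cell (3,4): code 1000 → (4.000,4.484)–(3.742,4.000)
cell (4,1): code 0100 → (4.676,2.000)–(5.000,1.813)
cell (4,2): code 1110 → (4.000,2.645)–(4.676,2.000)
cell (4,4): code 1101 → (4.456,5.000)–(4.000,4.484)
cell (4,5): code 1000 → (5.000,5.331)–(4.456,5.000)
cell (5,1): code 0110 → (5.000,1.813)–(6.000,1.791)
cell (5,5): code 1001 → (6.000,5.351)–(5.000,5.331)
cell (6,1): code 0010 → (6.000,1.791)–(6.480,2.000)
cell (6,2): code 0111 → (6.480,2.000)–(7.000,2.270)
cell (6,4): code 1011 → (7.000,4.781)–(6.678,5.000)
cell (6,5): code 0001 → (6.678,5.000)–(6.000,5.351)
cell (7,2): code 0110 → (7.000,2.270)–(8.000,2.321)
cell (7,4): code 1001 → (8.000,4.517)–(7.000,4.781)
cell (8,2): code 0110 → (8.000,2.321)–(9.000,2.460)
cell (8,4): code 1001 → (9.000,4.312)–(8.000,4.517)
cell (9,2): code 0010 → (9.000,2.460)–(9.505,3.000)
cell (9,3): code 0011 → (9.505,3.000)–(9.323,4.000)
cell (9,4): code 0001 → (9.323,4.000)–(9.000,4.312)
total: 20 segments, chained into 1 closed loop(s), length Σ = 15.131067

segments=20 loops=1 length=15.131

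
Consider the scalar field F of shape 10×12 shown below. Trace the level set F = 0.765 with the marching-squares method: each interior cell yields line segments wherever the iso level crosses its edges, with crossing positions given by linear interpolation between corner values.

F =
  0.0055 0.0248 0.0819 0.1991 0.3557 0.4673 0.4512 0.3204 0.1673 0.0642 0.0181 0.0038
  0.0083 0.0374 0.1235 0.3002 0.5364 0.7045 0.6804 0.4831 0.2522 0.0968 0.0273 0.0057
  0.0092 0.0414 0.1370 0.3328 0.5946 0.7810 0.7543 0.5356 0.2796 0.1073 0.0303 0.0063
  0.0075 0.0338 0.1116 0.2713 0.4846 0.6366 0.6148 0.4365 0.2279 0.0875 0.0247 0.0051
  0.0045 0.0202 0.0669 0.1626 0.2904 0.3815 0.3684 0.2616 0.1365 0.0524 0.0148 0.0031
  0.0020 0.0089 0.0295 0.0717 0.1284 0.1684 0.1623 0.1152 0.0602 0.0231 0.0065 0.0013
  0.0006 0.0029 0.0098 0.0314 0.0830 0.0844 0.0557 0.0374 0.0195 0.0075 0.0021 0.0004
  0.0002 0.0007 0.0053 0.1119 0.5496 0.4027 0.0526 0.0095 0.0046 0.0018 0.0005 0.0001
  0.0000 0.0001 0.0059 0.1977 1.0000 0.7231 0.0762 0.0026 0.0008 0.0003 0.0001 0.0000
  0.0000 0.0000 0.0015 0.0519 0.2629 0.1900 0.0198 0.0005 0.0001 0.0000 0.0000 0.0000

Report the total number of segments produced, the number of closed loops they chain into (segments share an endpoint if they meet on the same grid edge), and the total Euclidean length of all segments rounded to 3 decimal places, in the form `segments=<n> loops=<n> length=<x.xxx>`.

cell (1,4): code 0100 → (1.791,5.000)–(2.000,4.914)
cell (1,5): code 1000 → (2.000,5.599)–(1.791,5.000)
cell (2,4): code 0010 → (2.000,4.914)–(2.111,5.000)
cell (2,5): code 0001 → (2.111,5.000)–(2.000,5.599)
cell (7,3): code 0100 → (7.478,4.000)–(8.000,3.707)
cell (7,4): code 1000 → (8.000,4.849)–(7.478,4.000)
cell (8,3): code 0010 → (8.000,3.707)–(8.319,4.000)
cell (8,4): code 0001 → (8.319,4.000)–(8.000,4.849)
total: 8 segments, chained into 2 closed loop(s), length Σ = 4.544476

segments=8 loops=2 length=4.544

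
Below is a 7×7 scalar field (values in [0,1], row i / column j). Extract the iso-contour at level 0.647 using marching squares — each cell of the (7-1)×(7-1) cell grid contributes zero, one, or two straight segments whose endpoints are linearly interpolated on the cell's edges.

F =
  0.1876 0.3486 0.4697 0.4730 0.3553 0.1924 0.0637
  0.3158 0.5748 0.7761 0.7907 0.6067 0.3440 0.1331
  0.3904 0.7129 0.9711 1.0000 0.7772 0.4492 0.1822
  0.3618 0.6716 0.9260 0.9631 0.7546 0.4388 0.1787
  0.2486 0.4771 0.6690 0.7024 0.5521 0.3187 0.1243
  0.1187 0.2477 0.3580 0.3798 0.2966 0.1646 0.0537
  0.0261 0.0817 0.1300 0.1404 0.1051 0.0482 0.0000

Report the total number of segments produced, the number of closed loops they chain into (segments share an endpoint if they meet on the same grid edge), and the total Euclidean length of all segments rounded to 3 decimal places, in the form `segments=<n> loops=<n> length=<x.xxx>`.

segments=16 loops=1 length=11.373

cell (0,1): code 0100 → (0.579,2.000)–(1.000,1.359)
cell (0,2): code 1100 → (0.548,3.000)–(0.579,2.000)
cell (0,3): code 1000 → (1.000,3.781)–(0.548,3.000)
cell (1,0): code 0100 → (1.523,1.000)–(2.000,0.796)
cell (1,1): code 1110 → (1.000,1.359)–(1.523,1.000)
cell (1,3): code 1101 → (1.236,4.000)–(1.000,3.781)
cell (1,4): code 1000 → (2.000,4.397)–(1.236,4.000)
cell (2,0): code 0110 → (2.000,0.796)–(3.000,0.921)
cell (2,4): code 1001 → (3.000,4.341)–(2.000,4.397)
cell (3,0): code 0010 → (3.000,0.921)–(3.126,1.000)
cell (3,1): code 0111 → (3.126,1.000)–(4.000,1.885)
cell (3,3): code 1011 → (4.000,3.369)–(3.531,4.000)
cell (3,4): code 0001 → (3.531,4.000)–(3.000,4.341)
cell (4,1): code 0010 → (4.000,1.885)–(4.071,2.000)
cell (4,2): code 0011 → (4.071,2.000)–(4.172,3.000)
cell (4,3): code 0001 → (4.172,3.000)–(4.000,3.369)
total: 16 segments, chained into 1 closed loop(s), length Σ = 11.372746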